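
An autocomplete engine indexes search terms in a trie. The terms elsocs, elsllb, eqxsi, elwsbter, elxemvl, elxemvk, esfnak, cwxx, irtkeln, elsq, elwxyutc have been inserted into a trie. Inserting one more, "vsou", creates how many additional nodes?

Nothing in the trie begins with "v"; the whole of "vsou" is new.
4 − 0 = 4 new nodes.

4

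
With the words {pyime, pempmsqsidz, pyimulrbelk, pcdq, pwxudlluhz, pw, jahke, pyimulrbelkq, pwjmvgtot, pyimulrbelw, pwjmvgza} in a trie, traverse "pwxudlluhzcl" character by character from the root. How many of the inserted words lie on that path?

Walk "pwxudlluhzcl" from the root; an end-of-word marker is hit whenever a stored word is a prefix of "pwxudlluhzcl".
Prefixes of the query that are stored words: "pw", "pwxudlluhz"
Count: 2

2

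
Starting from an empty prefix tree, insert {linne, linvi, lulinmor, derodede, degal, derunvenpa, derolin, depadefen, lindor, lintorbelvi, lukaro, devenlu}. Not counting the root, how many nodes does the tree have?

62

Count nodes per top-level branch (shared prefixes stored once):
  'd'-branch (degal, depadefen, derodede, derolin, derunvenpa, devenlu): 33 nodes
  'l'-branch (lindor, linne, lintorbelvi, linvi, lukaro, lulinmor): 29 nodes
Sum: 62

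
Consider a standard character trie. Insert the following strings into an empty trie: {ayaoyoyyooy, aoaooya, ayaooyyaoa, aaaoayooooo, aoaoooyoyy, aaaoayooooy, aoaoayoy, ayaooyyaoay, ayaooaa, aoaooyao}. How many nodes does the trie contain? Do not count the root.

Count nodes per top-level branch (shared prefixes stored once):
  'a'-branch (aaaoayooooo, aaaoayooooy, aoaoayoy, aoaoooyoyy, aoaooya, aoaooyao, ayaooaa, ayaooyyaoa, ayaooyyaoay, ayaoyoyyooy): 47 nodes
Sum: 47

47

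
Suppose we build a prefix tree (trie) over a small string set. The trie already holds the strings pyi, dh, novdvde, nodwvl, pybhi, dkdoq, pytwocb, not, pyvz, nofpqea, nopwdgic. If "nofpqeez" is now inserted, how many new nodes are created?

Walking "nofpqeez" from the root, the first 6 characters ("nofpqe") follow existing edges; "e" is the first miss.
New nodes needed: |"nofpqeez"| − 6 = 8 − 6 = 2.

2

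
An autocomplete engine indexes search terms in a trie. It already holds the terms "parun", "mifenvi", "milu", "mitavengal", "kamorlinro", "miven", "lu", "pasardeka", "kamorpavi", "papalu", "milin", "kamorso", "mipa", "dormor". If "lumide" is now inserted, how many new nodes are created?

The longest prefix of "lumide" already in the trie is "lu" (length 2).
Each of the 4 remaining characters creates one node.

4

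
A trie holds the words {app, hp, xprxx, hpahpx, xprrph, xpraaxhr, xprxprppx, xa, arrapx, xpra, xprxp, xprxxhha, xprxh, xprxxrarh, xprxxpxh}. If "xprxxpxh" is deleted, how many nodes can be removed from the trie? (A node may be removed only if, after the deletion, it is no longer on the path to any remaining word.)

3

After clearing the end-marker at "xprxxpxh", prune upward until reaching a node still needed by another word.
The suffix "pxh" (3 nodes) is used only by "xprxxpxh"; the node for "xprxx" still has the child "h", so pruning stops there.
Nodes removed: 3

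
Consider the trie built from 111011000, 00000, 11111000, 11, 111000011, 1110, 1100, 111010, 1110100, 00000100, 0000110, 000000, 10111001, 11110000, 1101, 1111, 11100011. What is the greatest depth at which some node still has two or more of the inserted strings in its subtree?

6

Look for the deepest trie node that still has at least two words in its subtree.
e.g. "111000011" and "11100011" share the prefix "111000" of length 6; no pair shares a longer one.
Longest shared-prefix length: 6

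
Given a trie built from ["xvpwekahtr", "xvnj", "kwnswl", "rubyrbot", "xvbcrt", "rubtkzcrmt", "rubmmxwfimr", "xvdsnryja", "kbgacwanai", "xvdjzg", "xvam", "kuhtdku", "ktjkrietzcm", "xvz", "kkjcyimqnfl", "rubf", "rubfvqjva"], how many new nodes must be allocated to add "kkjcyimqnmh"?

2

The longest prefix of "kkjcyimqnmh" already in the trie is "kkjcyimqn" (length 9).
So 11 − 9 = 2 new nodes.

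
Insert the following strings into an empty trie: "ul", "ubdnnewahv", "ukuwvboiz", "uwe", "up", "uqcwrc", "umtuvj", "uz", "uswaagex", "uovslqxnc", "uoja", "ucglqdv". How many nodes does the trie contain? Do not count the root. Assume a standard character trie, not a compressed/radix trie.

Trace insertions, counting only characters that open a new branch:
  "ul" → 2 new (u, l)
  "ubdnnewahv" → prefix "u" already present; 9 new (b, d, n, n, e, w, a, h, v)
  "ukuwvboiz" → prefix "u" already present; 8 new (k, u, w, v, b, o, i, z)
  "uwe" → prefix "u" already present; 2 new (w, e)
  "up" → prefix "u" already present; 1 new (p)
  "uqcwrc" → prefix "u" already present; 5 new (q, c, w, r, c)
  "umtuvj" → prefix "u" already present; 5 new (m, t, u, v, j)
  "uz" → prefix "u" already present; 1 new (z)
  "uswaagex" → prefix "u" already present; 7 new (s, w, a, a, g, e, x)
  "uovslqxnc" → prefix "u" already present; 8 new (o, v, s, l, q, x, n, c)
  "uoja" → prefix "uo" already present; 2 new (j, a)
  "ucglqdv" → prefix "u" already present; 6 new (c, g, l, q, d, v)
Total nodes = 2 + 9 + 8 + 2 + 1 + 5 + 5 + 1 + 7 + 8 + 2 + 6 = 56

56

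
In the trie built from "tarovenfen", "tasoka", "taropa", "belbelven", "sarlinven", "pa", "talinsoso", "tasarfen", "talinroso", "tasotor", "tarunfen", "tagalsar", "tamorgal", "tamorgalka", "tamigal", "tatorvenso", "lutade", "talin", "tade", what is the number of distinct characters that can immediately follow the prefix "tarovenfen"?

0

Walk "tarovenfen" from the root, arriving at one node.
No stored string extends past "tarovenfen".
That node has 0 child edges.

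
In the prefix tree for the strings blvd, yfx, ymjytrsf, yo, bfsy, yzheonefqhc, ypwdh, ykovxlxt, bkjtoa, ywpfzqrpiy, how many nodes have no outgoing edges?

10

Leaves are exactly the stored words that no other stored word extends.
Those words: "bfsy", "bkjtoa", "blvd", "yfx", "ykovxlxt", "ymjytrsf", "yo", "ypwdh", "ywpfzqrpiy", "yzheonefqhc"
Leaf count: 10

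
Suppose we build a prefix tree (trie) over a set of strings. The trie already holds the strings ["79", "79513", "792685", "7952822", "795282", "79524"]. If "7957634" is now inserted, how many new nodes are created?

4

The longest prefix of "7957634" already in the trie is "795" (length 3).
So 7 − 3 = 4 new nodes.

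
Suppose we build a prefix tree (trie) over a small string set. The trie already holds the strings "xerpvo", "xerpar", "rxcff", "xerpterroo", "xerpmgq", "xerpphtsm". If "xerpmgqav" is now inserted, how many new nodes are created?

Walking "xerpmgqav" from the root, the first 7 characters ("xerpmgq") follow existing edges; "a" is the first miss.
So 9 − 7 = 2 new nodes.

2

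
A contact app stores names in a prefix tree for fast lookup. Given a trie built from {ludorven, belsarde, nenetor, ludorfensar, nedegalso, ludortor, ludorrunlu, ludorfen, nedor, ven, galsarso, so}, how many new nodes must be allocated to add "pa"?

"pa" shares no prefix with any stored word, so all 2 characters open new nodes.
2 − 0 = 2 new nodes.

2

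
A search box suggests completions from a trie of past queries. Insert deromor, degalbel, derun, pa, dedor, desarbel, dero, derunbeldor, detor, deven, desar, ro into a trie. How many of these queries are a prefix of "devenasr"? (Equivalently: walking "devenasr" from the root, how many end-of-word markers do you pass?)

Traverse "devenasr" character by character; count nodes along the way that are marked as word ends.
Prefixes of the query that are stored words: "deven"
Count: 1

1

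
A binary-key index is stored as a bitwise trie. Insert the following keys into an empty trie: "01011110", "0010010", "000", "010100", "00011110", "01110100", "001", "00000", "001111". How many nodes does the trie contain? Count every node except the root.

33

Insert word by word; a character creates a node only if that edge doesn't already exist:
  "01011110" → 8 new (0, 1, 0, 1, 1, 1, 1, 0)
  "0010010" → prefix "0" already present; 6 new (0, 1, 0, 0, 1, 0)
  "000" → prefix "00" already present; 1 new (0)
  "010100" → prefix "0101" already present; 2 new (0, 0)
  "00011110" → prefix "000" already present; 5 new (1, 1, 1, 1, 0)
  "01110100" → prefix "01" already present; 6 new (1, 1, 0, 1, 0, 0)
  "001" → prefix "001" already present; 0 new (none)
  "00000" → prefix "000" already present; 2 new (0, 0)
  "001111" → prefix "001" already present; 3 new (1, 1, 1)
Total nodes = 8 + 6 + 1 + 2 + 5 + 6 + 0 + 2 + 3 = 33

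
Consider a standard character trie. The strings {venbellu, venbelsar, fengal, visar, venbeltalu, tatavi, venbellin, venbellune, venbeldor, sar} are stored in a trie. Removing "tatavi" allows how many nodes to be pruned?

After clearing the end-marker at "tatavi", prune upward until reaching a node still needed by another word.
No other word shares any prefix with "tatavi", so all 6 of its nodes go.
Nodes removed: 6

6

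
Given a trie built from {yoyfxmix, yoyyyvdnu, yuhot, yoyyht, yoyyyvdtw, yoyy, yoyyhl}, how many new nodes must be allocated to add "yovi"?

Walking "yovi" from the root, the first 2 characters ("yo") follow existing edges; "v" is the first miss.
Each of the 2 remaining characters creates one node.

2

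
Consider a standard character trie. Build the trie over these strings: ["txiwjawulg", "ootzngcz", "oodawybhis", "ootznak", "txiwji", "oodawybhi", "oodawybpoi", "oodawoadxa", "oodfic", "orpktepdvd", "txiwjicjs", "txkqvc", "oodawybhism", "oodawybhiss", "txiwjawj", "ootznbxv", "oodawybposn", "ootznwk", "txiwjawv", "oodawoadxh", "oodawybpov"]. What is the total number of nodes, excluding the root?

For each word, the new-node count is its length minus the longest prefix already in the trie:
  "txiwjawulg" → 10 new (t, x, i, w, j, a, w, u, l, g)
  "ootzngcz" → 8 new (o, o, t, z, n, g, c, z)
  "oodawybhis" → prefix "oo" already present; 8 new (d, a, w, y, b, h, i, s)
  "ootznak" → prefix "ootzn" already present; 2 new (a, k)
  "txiwji" → prefix "txiwj" already present; 1 new (i)
  "oodawybhi" → prefix "oodawybhi" already present; 0 new (none)
  "oodawybpoi" → prefix "oodawyb" already present; 3 new (p, o, i)
  "oodawoadxa" → prefix "oodaw" already present; 5 new (o, a, d, x, a)
  "oodfic" → prefix "ood" already present; 3 new (f, i, c)
  "orpktepdvd" → prefix "o" already present; 9 new (r, p, k, t, e, p, d, v, d)
  "txiwjicjs" → prefix "txiwji" already present; 3 new (c, j, s)
  "txkqvc" → prefix "tx" already present; 4 new (k, q, v, c)
  "oodawybhism" → prefix "oodawybhis" already present; 1 new (m)
  "oodawybhiss" → prefix "oodawybhis" already present; 1 new (s)
  "txiwjawj" → prefix "txiwjaw" already present; 1 new (j)
  "ootznbxv" → prefix "ootzn" already present; 3 new (b, x, v)
  "oodawybposn" → prefix "oodawybpo" already present; 2 new (s, n)
  "ootznwk" → prefix "ootzn" already present; 2 new (w, k)
  "txiwjawv" → prefix "txiwjaw" already present; 1 new (v)
  "oodawoadxh" → prefix "oodawoadx" already present; 1 new (h)
  "oodawybpov" → prefix "oodawybpo" already present; 1 new (v)
Total nodes = 10 + 8 + 8 + 2 + 1 + 0 + 3 + 5 + 3 + 9 + 3 + 4 + 1 + 1 + 1 + 3 + 2 + 2 + 1 + 1 + 1 = 69

69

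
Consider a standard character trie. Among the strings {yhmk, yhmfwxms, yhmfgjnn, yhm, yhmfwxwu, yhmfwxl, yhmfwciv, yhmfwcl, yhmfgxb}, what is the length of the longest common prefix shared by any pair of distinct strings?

Equivalently: take the maximum, over all pairs, of their longest common prefix length.
e.g. "yhmfwciv" and "yhmfwcl" share the prefix "yhmfwc" of length 6; no pair shares a longer one.
Longest shared-prefix length: 6

6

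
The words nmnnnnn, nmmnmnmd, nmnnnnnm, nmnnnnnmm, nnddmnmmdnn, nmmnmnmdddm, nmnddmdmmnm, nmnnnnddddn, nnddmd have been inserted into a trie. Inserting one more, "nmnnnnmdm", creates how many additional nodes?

"nmnnnn" is already a path in the trie; the remaining "mdm" must be added.
So 9 − 6 = 3 new nodes.

3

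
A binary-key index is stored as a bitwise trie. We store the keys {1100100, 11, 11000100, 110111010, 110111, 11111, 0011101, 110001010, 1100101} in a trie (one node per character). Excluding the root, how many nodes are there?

Trie structure (* marks end of a word):
(root)
├─ 0
│  └─ 0
│     └─ 1
│        └─ 1
│           └─ 1
│              └─ 0
│                 └─ 1 *
└─ 1
   └─ 1 *
      ├─ 0
      │  ├─ 0
      │  │  ├─ 0
      │  │  │  └─ 1
      │  │  │     └─ 0
      │  │  │        ├─ 0 *
      │  │  │        └─ 1
      │  │  │           └─ 0 *
      │  │  └─ 1
      │  │     └─ 0
      │  │        ├─ 0 *
      │  │        └─ 1 *
      │  └─ 1
      │     └─ 1
      │        └─ 1 *
      │           └─ 0
      │              └─ 1
      │                 └─ 0 *
      └─ 1
         └─ 1
            └─ 1 *
Counting every labelled node above: 30.

30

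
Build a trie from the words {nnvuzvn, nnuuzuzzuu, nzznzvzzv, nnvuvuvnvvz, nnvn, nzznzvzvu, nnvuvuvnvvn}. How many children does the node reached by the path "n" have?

2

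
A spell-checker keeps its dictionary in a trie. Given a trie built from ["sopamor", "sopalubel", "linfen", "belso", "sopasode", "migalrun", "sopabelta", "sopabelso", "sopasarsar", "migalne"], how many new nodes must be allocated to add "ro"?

2

No existing word starts with "r", so every character of "ro" needs a new node.
2 − 0 = 2 new nodes.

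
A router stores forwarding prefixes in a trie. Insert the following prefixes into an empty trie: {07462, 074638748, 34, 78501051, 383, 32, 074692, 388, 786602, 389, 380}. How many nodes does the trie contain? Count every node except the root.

32

Trace insertions, counting only characters that open a new branch:
  "07462" → 5 new (0, 7, 4, 6, 2)
  "074638748" → prefix "0746" already present; 5 new (3, 8, 7, 4, 8)
  "34" → 2 new (3, 4)
  "78501051" → 8 new (7, 8, 5, 0, 1, 0, 5, 1)
  "383" → prefix "3" already present; 2 new (8, 3)
  "32" → prefix "3" already present; 1 new (2)
  "074692" → prefix "0746" already present; 2 new (9, 2)
  "388" → prefix "38" already present; 1 new (8)
  "786602" → prefix "78" already present; 4 new (6, 6, 0, 2)
  "389" → prefix "38" already present; 1 new (9)
  "380" → prefix "38" already present; 1 new (0)
Total nodes = 5 + 5 + 2 + 8 + 2 + 1 + 2 + 1 + 4 + 1 + 1 = 32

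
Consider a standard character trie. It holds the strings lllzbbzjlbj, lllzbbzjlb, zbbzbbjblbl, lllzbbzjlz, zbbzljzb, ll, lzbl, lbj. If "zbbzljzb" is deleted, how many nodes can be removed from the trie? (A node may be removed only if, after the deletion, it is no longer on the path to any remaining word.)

4

A node on "zbbzljzb"'s path can go only if nothing else ends at it or branches off below it.
The suffix "ljzb" (4 nodes) is used only by "zbbzljzb"; the node for "zbbz" still has the child "b", so pruning stops there.
Nodes removed: 4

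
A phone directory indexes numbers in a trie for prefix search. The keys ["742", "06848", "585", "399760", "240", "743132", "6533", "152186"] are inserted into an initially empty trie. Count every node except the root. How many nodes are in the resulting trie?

34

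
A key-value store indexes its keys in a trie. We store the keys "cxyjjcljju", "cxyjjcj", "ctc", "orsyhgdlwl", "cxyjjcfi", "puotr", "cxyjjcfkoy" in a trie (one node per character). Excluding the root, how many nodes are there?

Trie structure (* marks end of a word):
(root)
├─ c
│  ├─ t
│  │  └─ c *
│  └─ x
│     └─ y
│        └─ j
│           └─ j
│              └─ c
│                 ├─ f
│                 │  ├─ i *
│                 │  └─ k
│                 │     └─ o
│                 │        └─ y *
│                 ├─ j *
│                 └─ l
│                    └─ j
│                       └─ j
│                          └─ u *
├─ o
│  └─ r
│     └─ s
│        └─ y
│           └─ h
│              └─ g
│                 └─ d
│                    └─ l
│                       └─ w
│                          └─ l *
└─ p
   └─ u
      └─ o
         └─ t
            └─ r *
Counting every labelled node above: 33.

33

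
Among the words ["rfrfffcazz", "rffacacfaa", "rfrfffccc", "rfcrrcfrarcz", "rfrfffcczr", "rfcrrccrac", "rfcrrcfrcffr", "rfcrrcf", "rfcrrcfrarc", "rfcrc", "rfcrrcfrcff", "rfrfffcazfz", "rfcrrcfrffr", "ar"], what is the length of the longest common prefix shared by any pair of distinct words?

11

The deepest shared node is where two words last agree before diverging.
"rfcrrcfrarc" and "rfcrrcfrarcz" agree on "rfcrrcfrarc" (11 characters) before diverging; nothing deeper is shared.
Longest shared-prefix length: 11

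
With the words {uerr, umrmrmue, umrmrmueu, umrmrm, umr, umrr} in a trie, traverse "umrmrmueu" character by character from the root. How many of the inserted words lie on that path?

Check each prefix of "umrmrmueu" against the stored set — each match is an end-marker on the path.
Prefixes of the query that are stored words: "umr", "umrmrm", "umrmrmue", "umrmrmueu"
Count: 4

4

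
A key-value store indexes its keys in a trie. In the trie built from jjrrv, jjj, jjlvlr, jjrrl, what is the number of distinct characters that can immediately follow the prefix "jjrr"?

The children of the "jjrr" node are the distinct next characters among strings starting with "jjrr".
Characters that immediately follow "jjrr" among the stored strings: {l, v}.
That node has 2 child edges.

2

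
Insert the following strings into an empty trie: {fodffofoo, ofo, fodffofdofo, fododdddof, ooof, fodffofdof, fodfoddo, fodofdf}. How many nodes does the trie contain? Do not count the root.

33

For each word, the new-node count is its length minus the longest prefix already in the trie:
  "fodffofoo" → 9 new (f, o, d, f, f, o, f, o, o)
  "ofo" → 3 new (o, f, o)
  "fodffofdofo" → prefix "fodffof" already present; 4 new (d, o, f, o)
  "fododdddof" → prefix "fod" already present; 7 new (o, d, d, d, d, o, f)
  "ooof" → prefix "o" already present; 3 new (o, o, f)
  "fodffofdof" → prefix "fodffofdof" already present; 0 new (none)
  "fodfoddo" → prefix "fodf" already present; 4 new (o, d, d, o)
  "fodofdf" → prefix "fodo" already present; 3 new (f, d, f)
Total nodes = 9 + 3 + 4 + 7 + 3 + 0 + 4 + 3 = 33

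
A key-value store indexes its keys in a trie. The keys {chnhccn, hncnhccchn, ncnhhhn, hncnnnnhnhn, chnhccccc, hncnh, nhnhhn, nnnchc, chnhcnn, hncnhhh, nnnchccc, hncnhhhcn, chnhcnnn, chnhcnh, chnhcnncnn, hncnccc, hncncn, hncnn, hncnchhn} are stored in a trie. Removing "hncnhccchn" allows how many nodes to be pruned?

5

After clearing the end-marker at "hncnhccchn", prune upward until reaching a node still needed by another word.
The suffix "ccchn" (5 nodes) is used only by "hncnhccchn"; the node for "hncnh" still has the child "h", so pruning stops there.
Nodes removed: 5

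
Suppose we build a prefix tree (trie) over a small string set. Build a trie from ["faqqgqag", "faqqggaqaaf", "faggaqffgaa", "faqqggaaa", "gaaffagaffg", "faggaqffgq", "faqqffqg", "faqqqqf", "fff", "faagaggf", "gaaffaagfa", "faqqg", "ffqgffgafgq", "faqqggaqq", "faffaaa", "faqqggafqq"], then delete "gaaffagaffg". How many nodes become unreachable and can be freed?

After clearing the end-marker at "gaaffagaffg", prune upward until reaching a node still needed by another word.
The suffix "gaffg" (5 nodes) is used only by "gaaffagaffg"; the node for "gaaffa" still has the child "a", so pruning stops there.
Nodes removed: 5

5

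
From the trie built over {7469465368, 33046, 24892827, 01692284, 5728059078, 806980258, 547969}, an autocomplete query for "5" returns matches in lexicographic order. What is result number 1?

Words with prefix "5", in lexicographic order: "547969", "5728059078"
Position 1: 547969

547969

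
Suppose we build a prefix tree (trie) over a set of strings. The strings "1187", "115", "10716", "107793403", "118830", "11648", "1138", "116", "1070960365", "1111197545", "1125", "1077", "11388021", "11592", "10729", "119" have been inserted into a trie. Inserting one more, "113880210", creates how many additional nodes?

1

"11388021" is already a path in the trie; the remaining "0" must be added.
New nodes needed: |"113880210"| − 8 = 9 − 8 = 1.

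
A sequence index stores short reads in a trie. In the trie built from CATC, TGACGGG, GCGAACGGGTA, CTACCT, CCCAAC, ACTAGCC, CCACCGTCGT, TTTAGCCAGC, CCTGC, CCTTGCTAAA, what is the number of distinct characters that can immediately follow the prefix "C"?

3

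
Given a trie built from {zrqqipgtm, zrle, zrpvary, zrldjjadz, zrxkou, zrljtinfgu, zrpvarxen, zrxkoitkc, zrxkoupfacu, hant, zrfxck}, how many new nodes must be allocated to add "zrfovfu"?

The longest prefix of "zrfovfu" already in the trie is "zrf" (length 3).
New nodes needed: |"zrfovfu"| − 3 = 7 − 3 = 4.

4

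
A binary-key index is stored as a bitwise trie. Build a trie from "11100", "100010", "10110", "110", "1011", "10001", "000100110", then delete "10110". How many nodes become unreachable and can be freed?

A node on "10110"'s path can go only if nothing else ends at it or branches off below it.
The suffix "0" (1 node) is used only by "10110"; "1011" is itself a stored word, so pruning stops there.
Nodes removed: 1

1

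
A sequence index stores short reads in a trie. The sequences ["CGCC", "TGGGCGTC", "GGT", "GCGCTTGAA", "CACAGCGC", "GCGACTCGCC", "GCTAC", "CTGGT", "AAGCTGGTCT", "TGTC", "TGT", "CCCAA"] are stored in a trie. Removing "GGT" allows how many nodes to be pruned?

2

After clearing the end-marker at "GGT", prune upward until reaching a node still needed by another word.
The suffix "GT" (2 nodes) is used only by "GGT"; the node for "G" still has the child "C", so pruning stops there.
Nodes removed: 2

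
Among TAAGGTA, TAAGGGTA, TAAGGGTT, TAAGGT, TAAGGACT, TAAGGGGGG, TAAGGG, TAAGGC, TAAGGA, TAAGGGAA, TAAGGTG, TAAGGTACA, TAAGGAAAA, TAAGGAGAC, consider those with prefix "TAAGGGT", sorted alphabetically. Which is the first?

DFS of the "TAAGGGT" subtree visits, in order: "TAAGGGTA", "TAAGGGTT"
Position 1: TAAGGGTA

TAAGGGTA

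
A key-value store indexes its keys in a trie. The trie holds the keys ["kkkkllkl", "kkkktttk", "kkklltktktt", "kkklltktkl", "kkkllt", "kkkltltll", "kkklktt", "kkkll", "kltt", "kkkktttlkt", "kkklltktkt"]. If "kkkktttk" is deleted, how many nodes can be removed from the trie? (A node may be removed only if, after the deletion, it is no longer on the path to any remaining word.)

1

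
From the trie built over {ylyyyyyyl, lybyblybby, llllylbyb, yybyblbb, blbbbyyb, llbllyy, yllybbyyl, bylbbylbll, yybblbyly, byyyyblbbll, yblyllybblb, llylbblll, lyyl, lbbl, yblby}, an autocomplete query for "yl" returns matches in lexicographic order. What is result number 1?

Filter for "yl…" and sort: "yllybbyyl", "ylyyyyyyl"
Position 1: yllybbyyl

yllybbyyl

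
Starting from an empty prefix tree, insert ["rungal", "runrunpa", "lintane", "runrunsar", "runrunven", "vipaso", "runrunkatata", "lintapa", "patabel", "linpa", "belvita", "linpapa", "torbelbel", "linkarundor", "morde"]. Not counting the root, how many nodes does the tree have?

78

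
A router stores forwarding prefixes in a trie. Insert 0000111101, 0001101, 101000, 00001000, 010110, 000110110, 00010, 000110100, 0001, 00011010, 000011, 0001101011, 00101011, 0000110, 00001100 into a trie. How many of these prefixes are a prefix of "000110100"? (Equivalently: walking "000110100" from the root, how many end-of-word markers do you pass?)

4

Traverse "000110100" character by character; count nodes along the way that are marked as word ends.
Prefixes of the query that are stored words: "0001", "0001101", "00011010", "000110100"
Count: 4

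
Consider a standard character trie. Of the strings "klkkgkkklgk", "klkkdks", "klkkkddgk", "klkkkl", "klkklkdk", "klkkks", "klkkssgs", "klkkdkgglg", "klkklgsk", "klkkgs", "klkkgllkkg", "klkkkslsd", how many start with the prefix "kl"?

12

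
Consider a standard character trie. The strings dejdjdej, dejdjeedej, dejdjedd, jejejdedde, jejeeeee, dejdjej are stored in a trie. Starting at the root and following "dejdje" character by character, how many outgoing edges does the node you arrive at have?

Follow the path "dejdje" to its node, then look at its outgoing edges.
Characters that immediately follow "dejdje" among the stored strings: {d, e, j}.
That node has 3 child edges.

3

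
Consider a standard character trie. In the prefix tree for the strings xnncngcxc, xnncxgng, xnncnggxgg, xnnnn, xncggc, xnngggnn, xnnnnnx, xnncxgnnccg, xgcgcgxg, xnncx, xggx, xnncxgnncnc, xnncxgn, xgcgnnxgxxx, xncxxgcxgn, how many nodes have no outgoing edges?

A leaf is a node with no children — equivalently, the end of a word that is not a proper prefix of any other stored word.
Those words: "xgcgcgxg", "xgcgnnxgxxx", "xggx", "xncggc", "xncxxgcxgn", "xnncngcxc", "xnncnggxgg", "xnncxgng", "xnncxgnnccg", "xnncxgnncnc", "xnngggnn", "xnnnnnx"
Leaf count: 12

12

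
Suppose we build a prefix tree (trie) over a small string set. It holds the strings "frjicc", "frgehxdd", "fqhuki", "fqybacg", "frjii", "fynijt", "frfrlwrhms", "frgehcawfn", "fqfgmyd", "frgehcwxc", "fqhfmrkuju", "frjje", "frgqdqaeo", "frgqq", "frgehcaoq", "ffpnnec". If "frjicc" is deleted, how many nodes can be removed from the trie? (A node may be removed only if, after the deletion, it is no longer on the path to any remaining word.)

After clearing the end-marker at "frjicc", prune upward until reaching a node still needed by another word.
The suffix "cc" (2 nodes) is used only by "frjicc"; the node for "frji" still has the child "i", so pruning stops there.
Nodes removed: 2

2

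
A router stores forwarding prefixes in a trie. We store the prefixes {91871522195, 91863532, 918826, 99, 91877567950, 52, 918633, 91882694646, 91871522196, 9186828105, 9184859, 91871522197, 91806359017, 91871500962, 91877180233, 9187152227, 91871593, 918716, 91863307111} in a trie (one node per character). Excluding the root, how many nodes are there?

Trace insertions, counting only characters that open a new branch:
  "91871522195" → 11 new (9, 1, 8, 7, 1, 5, 2, 2, 1, 9, 5)
  "91863532" → prefix "918" already present; 5 new (6, 3, 5, 3, 2)
  "918826" → prefix "918" already present; 3 new (8, 2, 6)
  "99" → prefix "9" already present; 1 new (9)
  "91877567950" → prefix "9187" already present; 7 new (7, 5, 6, 7, 9, 5, 0)
  "52" → 2 new (5, 2)
  "918633" → prefix "91863" already present; 1 new (3)
  "91882694646" → prefix "918826" already present; 5 new (9, 4, 6, 4, 6)
  "91871522196" → prefix "9187152219" already present; 1 new (6)
  "9186828105" → prefix "9186" already present; 6 new (8, 2, 8, 1, 0, 5)
  "9184859" → prefix "918" already present; 4 new (4, 8, 5, 9)
  "91871522197" → prefix "9187152219" already present; 1 new (7)
  "91806359017" → prefix "918" already present; 8 new (0, 6, 3, 5, 9, 0, 1, 7)
  "91871500962" → prefix "918715" already present; 5 new (0, 0, 9, 6, 2)
  "91877180233" → prefix "91877" already present; 6 new (1, 8, 0, 2, 3, 3)
  "9187152227" → prefix "91871522" already present; 2 new (2, 7)
  "91871593" → prefix "918715" already present; 2 new (9, 3)
  "918716" → prefix "91871" already present; 1 new (6)
  "91863307111" → prefix "918633" already present; 5 new (0, 7, 1, 1, 1)
Total nodes = 11 + 5 + 3 + 1 + 7 + 2 + 1 + 5 + 1 + 6 + 4 + 1 + 8 + 5 + 6 + 2 + 2 + 1 + 5 = 76

76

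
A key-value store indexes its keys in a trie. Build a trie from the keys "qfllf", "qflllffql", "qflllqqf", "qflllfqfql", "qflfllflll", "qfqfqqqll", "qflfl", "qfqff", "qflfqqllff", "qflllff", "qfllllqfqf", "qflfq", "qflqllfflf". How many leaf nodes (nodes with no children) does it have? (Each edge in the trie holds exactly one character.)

10

A leaf is a node with no children — equivalently, the end of a word that is not a proper prefix of any other stored word.
Those words: "qflfllflll", "qflfqqllff", "qfllf", "qflllffql", "qflllfqfql", "qfllllqfqf", "qflllqqf", "qflqllfflf", "qfqff", "qfqfqqqll"
Leaf count: 10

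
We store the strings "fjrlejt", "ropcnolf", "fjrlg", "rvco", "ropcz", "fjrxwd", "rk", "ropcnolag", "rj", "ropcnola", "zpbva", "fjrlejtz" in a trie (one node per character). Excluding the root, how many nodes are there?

33

Insert word by word; a character creates a node only if that edge doesn't already exist:
  "fjrlejt" → 7 new (f, j, r, l, e, j, t)
  "ropcnolf" → 8 new (r, o, p, c, n, o, l, f)
  "fjrlg" → prefix "fjrl" already present; 1 new (g)
  "rvco" → prefix "r" already present; 3 new (v, c, o)
  "ropcz" → prefix "ropc" already present; 1 new (z)
  "fjrxwd" → prefix "fjr" already present; 3 new (x, w, d)
  "rk" → prefix "r" already present; 1 new (k)
  "ropcnolag" → prefix "ropcnol" already present; 2 new (a, g)
  "rj" → prefix "r" already present; 1 new (j)
  "ropcnola" → prefix "ropcnola" already present; 0 new (none)
  "zpbva" → 5 new (z, p, b, v, a)
  "fjrlejtz" → prefix "fjrlejt" already present; 1 new (z)
Total nodes = 7 + 8 + 1 + 3 + 1 + 3 + 1 + 2 + 1 + 0 + 5 + 1 = 33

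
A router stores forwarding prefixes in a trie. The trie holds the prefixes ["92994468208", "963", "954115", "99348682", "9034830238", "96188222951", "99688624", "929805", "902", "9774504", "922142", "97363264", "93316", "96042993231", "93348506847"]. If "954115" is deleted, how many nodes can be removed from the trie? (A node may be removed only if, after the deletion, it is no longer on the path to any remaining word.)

Walk "954115" from the leaf back toward the root, removing each node that no remaining word uses.
The suffix "54115" (5 nodes) is used only by "954115"; the node for "9" still has the child "2", so pruning stops there.
Nodes removed: 5

5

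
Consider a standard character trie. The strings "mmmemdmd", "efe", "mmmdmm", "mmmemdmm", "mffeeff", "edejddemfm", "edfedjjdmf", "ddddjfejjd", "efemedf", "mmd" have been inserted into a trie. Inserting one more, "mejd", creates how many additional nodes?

3

The longest prefix of "mejd" already in the trie is "m" (length 1).
New nodes needed: |"mejd"| − 1 = 4 − 1 = 3.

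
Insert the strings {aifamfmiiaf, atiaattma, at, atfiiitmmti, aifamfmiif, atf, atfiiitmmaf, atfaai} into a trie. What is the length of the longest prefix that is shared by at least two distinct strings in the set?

9

Equivalently: take the maximum, over all pairs, of their longest common prefix length.
e.g. "aifamfmiiaf" and "aifamfmiif" share the prefix "aifamfmii" of length 9; no pair shares a longer one.
Longest shared-prefix length: 9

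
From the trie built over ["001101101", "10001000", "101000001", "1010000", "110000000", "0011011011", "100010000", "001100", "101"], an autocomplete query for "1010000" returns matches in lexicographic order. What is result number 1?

Filter for "1010000…" and sort: "1010000", "101000001"
The 1st is 1010000.

1010000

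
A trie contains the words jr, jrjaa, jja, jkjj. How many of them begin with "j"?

4

Traverse to the node for "j", then collect every word in that subtree.
Words under "j": jja, jkjj, jr, jrjaa
Count: 4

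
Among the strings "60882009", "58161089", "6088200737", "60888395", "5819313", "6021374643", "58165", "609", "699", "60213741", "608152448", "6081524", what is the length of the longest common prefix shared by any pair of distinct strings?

Equivalently: take the maximum, over all pairs, of their longest common prefix length.
e.g. "60213741" and "6021374643" share the prefix "6021374" of length 7; no pair shares a longer one.
Longest shared-prefix length: 7

7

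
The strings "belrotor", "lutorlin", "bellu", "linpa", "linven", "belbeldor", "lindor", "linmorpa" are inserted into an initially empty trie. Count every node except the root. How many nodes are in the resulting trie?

39

Trace insertions, counting only characters that open a new branch:
  "belrotor" → 8 new (b, e, l, r, o, t, o, r)
  "lutorlin" → 8 new (l, u, t, o, r, l, i, n)
  "bellu" → prefix "bel" already present; 2 new (l, u)
  "linpa" → prefix "l" already present; 4 new (i, n, p, a)
  "linven" → prefix "lin" already present; 3 new (v, e, n)
  "belbeldor" → prefix "bel" already present; 6 new (b, e, l, d, o, r)
  "lindor" → prefix "lin" already present; 3 new (d, o, r)
  "linmorpa" → prefix "lin" already present; 5 new (m, o, r, p, a)
Total nodes = 8 + 8 + 2 + 4 + 3 + 6 + 3 + 5 = 39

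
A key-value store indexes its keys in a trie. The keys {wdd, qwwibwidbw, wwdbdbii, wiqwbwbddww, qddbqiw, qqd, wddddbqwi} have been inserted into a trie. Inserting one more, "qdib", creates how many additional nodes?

2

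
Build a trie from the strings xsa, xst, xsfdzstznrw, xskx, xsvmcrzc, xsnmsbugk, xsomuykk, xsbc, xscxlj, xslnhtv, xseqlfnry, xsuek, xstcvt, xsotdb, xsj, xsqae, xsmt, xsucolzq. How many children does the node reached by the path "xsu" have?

2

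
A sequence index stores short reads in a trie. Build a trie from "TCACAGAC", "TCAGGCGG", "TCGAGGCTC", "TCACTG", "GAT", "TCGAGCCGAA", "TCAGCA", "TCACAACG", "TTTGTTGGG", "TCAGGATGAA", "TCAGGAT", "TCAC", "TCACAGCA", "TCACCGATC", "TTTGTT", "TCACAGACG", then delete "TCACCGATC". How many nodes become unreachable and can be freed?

Walk "TCACCGATC" from the leaf back toward the root, removing each node that no remaining word uses.
The suffix "CGATC" (5 nodes) is used only by "TCACCGATC"; the node for "TCAC" still has the child "A", so pruning stops there.
Nodes removed: 5

5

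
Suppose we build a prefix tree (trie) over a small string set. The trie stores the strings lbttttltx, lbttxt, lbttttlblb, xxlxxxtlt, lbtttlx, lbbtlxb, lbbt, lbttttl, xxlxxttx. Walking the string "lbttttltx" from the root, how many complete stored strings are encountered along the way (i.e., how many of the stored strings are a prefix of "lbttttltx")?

2

Traverse "lbttttltx" character by character; count nodes along the way that are marked as word ends.
Prefixes of the query that are stored words: "lbttttl", "lbttttltx"
Count: 2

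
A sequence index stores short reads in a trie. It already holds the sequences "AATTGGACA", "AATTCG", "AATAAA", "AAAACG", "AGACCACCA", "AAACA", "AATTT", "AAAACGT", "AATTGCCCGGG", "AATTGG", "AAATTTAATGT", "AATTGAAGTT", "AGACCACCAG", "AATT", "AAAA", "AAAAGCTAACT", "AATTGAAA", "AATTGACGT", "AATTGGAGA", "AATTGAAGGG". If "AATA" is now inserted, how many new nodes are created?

0

"AATA" is already a full path in the trie; only an end-marker is added.
No new nodes are needed: 0.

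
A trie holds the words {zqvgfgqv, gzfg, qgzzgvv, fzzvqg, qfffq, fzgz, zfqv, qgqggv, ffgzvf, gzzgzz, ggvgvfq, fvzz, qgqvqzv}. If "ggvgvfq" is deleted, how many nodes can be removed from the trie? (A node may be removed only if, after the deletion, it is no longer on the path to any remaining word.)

6

A node on "ggvgvfq"'s path can go only if nothing else ends at it or branches off below it.
The suffix "gvgvfq" (6 nodes) is used only by "ggvgvfq"; the node for "g" still has the child "z", so pruning stops there.
Nodes removed: 6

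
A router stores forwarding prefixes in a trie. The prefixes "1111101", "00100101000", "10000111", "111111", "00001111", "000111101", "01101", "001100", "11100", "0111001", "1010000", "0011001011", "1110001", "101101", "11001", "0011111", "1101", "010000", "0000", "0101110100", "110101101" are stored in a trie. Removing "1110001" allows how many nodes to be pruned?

2

After clearing the end-marker at "1110001", prune upward until reaching a node still needed by another word.
The suffix "01" (2 nodes) is used only by "1110001"; "11100" is itself a stored word, so pruning stops there.
Nodes removed: 2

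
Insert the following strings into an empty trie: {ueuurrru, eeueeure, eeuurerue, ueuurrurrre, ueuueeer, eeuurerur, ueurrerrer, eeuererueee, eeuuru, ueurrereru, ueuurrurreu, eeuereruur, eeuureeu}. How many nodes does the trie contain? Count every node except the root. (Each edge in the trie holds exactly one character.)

For each word, the new-node count is its length minus the longest prefix already in the trie:
  "ueuurrru" → 8 new (u, e, u, u, r, r, r, u)
  "eeueeure" → 8 new (e, e, u, e, e, u, r, e)
  "eeuurerue" → prefix "eeu" already present; 6 new (u, r, e, r, u, e)
  "ueuurrurrre" → prefix "ueuurr" already present; 5 new (u, r, r, r, e)
  "ueuueeer" → prefix "ueuu" already present; 4 new (e, e, e, r)
  "eeuurerur" → prefix "eeuureru" already present; 1 new (r)
  "ueurrerrer" → prefix "ueu" already present; 7 new (r, r, e, r, r, e, r)
  "eeuererueee" → prefix "eeue" already present; 7 new (r, e, r, u, e, e, e)
  "eeuuru" → prefix "eeuur" already present; 1 new (u)
  "ueurrereru" → prefix "ueurrer" already present; 3 new (e, r, u)
  "ueuurrurreu" → prefix "ueuurrurr" already present; 2 new (e, u)
  "eeuereruur" → prefix "eeuereru" already present; 2 new (u, r)
  "eeuureeu" → prefix "eeuure" already present; 2 new (e, u)
Total nodes = 8 + 8 + 6 + 5 + 4 + 1 + 7 + 7 + 1 + 3 + 2 + 2 + 2 = 56

56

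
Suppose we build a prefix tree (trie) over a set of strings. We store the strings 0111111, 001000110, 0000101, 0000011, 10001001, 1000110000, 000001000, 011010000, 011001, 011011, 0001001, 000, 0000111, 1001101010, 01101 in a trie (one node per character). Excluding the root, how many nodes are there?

Count nodes per top-level branch (shared prefixes stored once):
  '0'-branch (000, 000001000, 0000011, 0000101, 0000111, 0001001, 001000110, 011001, 01101, 011010000, 011011, 0111111): 41 nodes
  '1'-branch (10001001, 1000110000, 1001101010): 20 nodes
Sum: 61

61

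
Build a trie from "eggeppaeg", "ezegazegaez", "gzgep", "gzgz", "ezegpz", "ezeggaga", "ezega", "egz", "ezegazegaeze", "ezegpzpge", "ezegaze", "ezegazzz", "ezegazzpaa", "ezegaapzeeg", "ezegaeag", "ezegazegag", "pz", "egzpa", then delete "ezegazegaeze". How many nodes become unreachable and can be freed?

1

After clearing the end-marker at "ezegazegaeze", prune upward until reaching a node still needed by another word.
The suffix "e" (1 node) is used only by "ezegazegaeze"; "ezegazegaez" is itself a stored word, so pruning stops there.
Nodes removed: 1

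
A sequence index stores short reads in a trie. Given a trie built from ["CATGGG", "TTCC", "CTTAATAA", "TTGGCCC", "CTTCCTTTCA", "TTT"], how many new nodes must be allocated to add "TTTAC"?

Walking "TTTAC" from the root, the first 3 characters ("TTT") follow existing edges; "A" is the first miss.
So 5 − 3 = 2 new nodes.

2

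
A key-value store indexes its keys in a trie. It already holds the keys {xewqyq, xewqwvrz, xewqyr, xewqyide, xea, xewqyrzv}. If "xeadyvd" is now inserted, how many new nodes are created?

The longest prefix of "xeadyvd" already in the trie is "xea" (length 3).
So 7 − 3 = 4 new nodes.

4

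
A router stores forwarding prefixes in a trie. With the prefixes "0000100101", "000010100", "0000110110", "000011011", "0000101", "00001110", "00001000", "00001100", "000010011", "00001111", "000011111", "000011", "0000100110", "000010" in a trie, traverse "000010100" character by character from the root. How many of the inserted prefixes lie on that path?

Walk "000010100" from the root; an end-of-word marker is hit whenever a stored word is a prefix of "000010100".
Prefixes of the query that are stored words: "000010", "0000101", "000010100"
Count: 3

3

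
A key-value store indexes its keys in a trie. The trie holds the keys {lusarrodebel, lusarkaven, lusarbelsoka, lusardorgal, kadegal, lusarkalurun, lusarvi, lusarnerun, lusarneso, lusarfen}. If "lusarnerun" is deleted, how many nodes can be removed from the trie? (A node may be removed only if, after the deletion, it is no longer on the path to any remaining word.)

After clearing the end-marker at "lusarnerun", prune upward until reaching a node still needed by another word.
The suffix "run" (3 nodes) is used only by "lusarnerun"; the node for "lusarne" still has the child "s", so pruning stops there.
Nodes removed: 3

3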